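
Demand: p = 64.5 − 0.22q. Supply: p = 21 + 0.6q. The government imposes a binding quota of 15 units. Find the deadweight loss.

593.56

Competitive equilibrium: 64.5 − 0.22q = 21 + 0.6q → q* = 53.0488, p* = 52.8293.
At q = 15: demand price = 64.5 − 0.22·15 = 61.2; supply price = 21 + 0.6·15 = 30.
Δq = 53.0488 − 15 = 38.0488; wedge = 61.2 − 30 = 31.2.
Deadweight loss = ½ × 38.0488 × 31.2 = 593.56.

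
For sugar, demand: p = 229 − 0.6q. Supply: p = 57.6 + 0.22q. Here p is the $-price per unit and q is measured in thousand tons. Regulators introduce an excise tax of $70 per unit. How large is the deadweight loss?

Competitive equilibrium: 229 − 0.6q = 57.6 + 0.22q → q* = 209.02439, p* = 103.58537.
With the tax, the buyer price exceeds the seller price by 70: (229 − 0.6q) − (57.6 + 0.22q) = 70 → q' = 123.65854.
Δq = 209.02439 − 123.65854 = 85.36585; the wedge equals the tax, 70.
Welfare loss = ½ × 85.36585 × 70 = $2987.80 thousand.

$2987.80 thousand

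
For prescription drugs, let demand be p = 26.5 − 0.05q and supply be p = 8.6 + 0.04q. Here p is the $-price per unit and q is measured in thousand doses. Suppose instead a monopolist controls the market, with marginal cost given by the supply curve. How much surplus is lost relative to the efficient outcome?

Competitive equilibrium: 26.5 − 0.05q = 8.6 + 0.04q → q* = 198.8889, p* = 16.5556.
Marginal revenue: MR = 26.5 − 0.1q. Set MR = MC: 26.5 − 0.1q = 8.6 + 0.04q → q_m = 127.8571.
Price p_m = 26.5 − 0.05·127.8571 = 20.1071; MC(q_m) = 8.6 + 0.04·127.8571 = 13.7143.
Competitive q* = 198.8889, so Δq = 71.0318; wedge = 20.1071 − 13.7143 = 6.3928.
The triangle = ½ × 71.0318 × 6.3928 = $227.05 thousand.

$227.05 thousand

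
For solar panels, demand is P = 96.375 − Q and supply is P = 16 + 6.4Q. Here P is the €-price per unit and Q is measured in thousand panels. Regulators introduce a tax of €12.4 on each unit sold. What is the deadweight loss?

Competitive equilibrium: 96.375 − Q = 16 + 6.4Q → Q* = 10.8615, P* = 85.5135.
With the tax, the buyer price exceeds the seller price by 12.4: (96.375 − Q) − (16 + 6.4Q) = 12.4 → Q' = 9.1858.
ΔQ = 10.8615 − 9.1858 = 1.6757; the wedge equals the tax, 12.4.
The triangle = ½ × 1.6757 × 12.4 = €10.39 thousand.

€10.39 thousand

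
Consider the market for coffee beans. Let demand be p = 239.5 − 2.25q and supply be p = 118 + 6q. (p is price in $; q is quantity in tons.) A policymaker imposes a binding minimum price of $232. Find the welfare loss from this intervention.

$535.52

Competitive equilibrium: 239.5 − 2.25q = 118 + 6q → q* = 14.7273, p* = 206.3636.
At the floor p = 232, quantity demanded = (239.5 − 232)/2.25 = 3.3333.
Sellers' marginal cost at q' = 3.3333: 118 + 6·3.3333 = 137.9998.
Δq = 14.7273 − 3.3333 = 11.394; wedge = 232 − 137.9998 = 94.0002.
Welfare loss = ½ × 11.394 × 94.0002 = $535.52.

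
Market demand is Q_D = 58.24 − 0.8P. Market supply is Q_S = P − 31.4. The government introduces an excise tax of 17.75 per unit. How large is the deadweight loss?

70.01

In inverse form: demand P = 72.8 − 1.25Q, supply P = 31.4 + Q.
Competitive equilibrium: 72.8 − 1.25Q = 31.4 + Q → Q* = 18.4, P* = 49.8.
With the tax, the buyer price exceeds the seller price by 17.75: (72.8 − 1.25Q) − (31.4 + Q) = 17.75 → Q' = 10.5111.
ΔQ = 18.4 − 10.5111 = 7.8889; the wedge equals the tax, 17.75.
The triangle = ½ × 7.8889 × 17.75 = 70.01.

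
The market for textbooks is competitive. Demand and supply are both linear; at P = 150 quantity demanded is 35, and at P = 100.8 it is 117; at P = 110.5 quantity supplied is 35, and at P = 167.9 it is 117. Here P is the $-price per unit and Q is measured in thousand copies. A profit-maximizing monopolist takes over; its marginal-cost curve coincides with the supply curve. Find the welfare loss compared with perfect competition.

Demand slope = (100.8 − 150)/(117 − 35) = −0.6, so P = 171 − 0.6Q.
Supply slope = (167.9 − 110.5)/(117 − 35) = 0.7, so P = 86 + 0.7Q.
Competitive equilibrium: 171 − 0.6Q = 86 + 0.7Q → Q* = 65.38462, P* = 131.76923.
Marginal revenue: MR = 171 − 1.2Q. Set MR = MC: 171 − 1.2Q = 86 + 0.7Q → Q_m = 44.73684.
Price P_m = 171 − 0.6·44.73684 = 144.1579; MC(Q_m) = 86 + 0.7·44.73684 = 117.31579.
Competitive Q* = 65.38462, so ΔQ = 20.64778; wedge = 144.1579 − 117.31579 = 26.84211.
Welfare loss = ½ × 20.64778 × 26.84211 = $277.11 thousand.

$277.11 thousand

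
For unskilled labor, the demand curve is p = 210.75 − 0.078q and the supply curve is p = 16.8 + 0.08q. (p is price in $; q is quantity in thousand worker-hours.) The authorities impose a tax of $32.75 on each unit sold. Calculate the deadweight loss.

$3394.19 thousand

Competitive equilibrium: 210.75 − 0.078q = 16.8 + 0.08q → q* = 1227.53165, p* = 115.00253.
With the tax, the buyer price exceeds the seller price by 32.75: (210.75 − 0.078q) − (16.8 + 0.08q) = 32.75 → q' = 1020.25316.
Δq = 1227.53165 − 1020.25316 = 207.27849; the wedge equals the tax, 32.75.
The triangle = ½ × 207.27849 × 32.75 = $3394.19 thousand.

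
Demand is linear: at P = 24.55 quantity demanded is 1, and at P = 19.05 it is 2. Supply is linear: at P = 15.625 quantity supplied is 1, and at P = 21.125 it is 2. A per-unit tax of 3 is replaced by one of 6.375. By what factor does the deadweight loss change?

Demand slope = (19.05 − 24.55)/(2 − 1) = −5.5, so P = 30.05 − 5.5Q.
Supply slope = (21.125 − 15.625)/(2 − 1) = 5.5, so P = 10.125 + 5.5Q.
Competitive equilibrium: 30.05 − 5.5Q = 10.125 + 5.5Q → Q* = 1.8114, P* = 20.0875.
For a per-unit tax t: ΔQ = t/11, so DWL = ½·t·(t/11) = t²/22.
At t = 3: DWL = 0.409. At t = 6.375: DWL = 1.847.
Ratio = (6.375/3)² = 4.516.

4.516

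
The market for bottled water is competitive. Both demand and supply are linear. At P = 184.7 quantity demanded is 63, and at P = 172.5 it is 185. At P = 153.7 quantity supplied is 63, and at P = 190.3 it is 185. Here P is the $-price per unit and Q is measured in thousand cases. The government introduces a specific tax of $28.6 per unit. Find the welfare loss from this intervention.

$1022.45 thousand

Demand slope = (172.5 − 184.7)/(185 − 63) = −0.1, so P = 191 − 0.1Q.
Supply slope = (190.3 − 153.7)/(185 − 63) = 0.3, so P = 134.8 + 0.3Q.
Competitive equilibrium: 191 − 0.1Q = 134.8 + 0.3Q → Q* = 140.5, P* = 176.95.
With the tax, the buyer price exceeds the seller price by 28.6: (191 − 0.1Q) − (134.8 + 0.3Q) = 28.6 → Q' = 69.
ΔQ = 140.5 − 69 = 71.5; the wedge equals the tax, 28.6.
Welfare loss = ½ × 71.5 × 28.6 = $1022.45 thousand.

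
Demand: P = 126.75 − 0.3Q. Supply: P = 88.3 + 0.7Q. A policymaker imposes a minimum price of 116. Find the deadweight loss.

Competitive equilibrium: 126.75 − 0.3Q = 88.3 + 0.7Q → Q* = 38.45, P* = 115.215.
At the floor P = 116, quantity demanded = (126.75 − 116)/0.3 = 35.8333.
Sellers' marginal cost at Q' = 35.8333: 88.3 + 0.7·35.8333 = 113.3833.
ΔQ = 38.45 − 35.8333 = 2.6167; wedge = 116 − 113.3833 = 2.6167.
Welfare loss = ½ × 2.6167 × 2.6167 = 3.42.

3.42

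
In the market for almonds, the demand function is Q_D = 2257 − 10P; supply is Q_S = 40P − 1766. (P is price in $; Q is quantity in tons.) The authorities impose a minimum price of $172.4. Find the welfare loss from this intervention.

$52831.02

In inverse form: demand P = 225.7 − 0.1Q, supply P = 44.15 + 0.025Q.
Competitive equilibrium: 225.7 − 0.1Q = 44.15 + 0.025Q → Q* = 1452.4, P* = 80.46.
At the floor P = 172.4, quantity demanded = (225.7 − 172.4)/0.1 = 533.
Sellers' marginal cost at Q' = 533: 44.15 + 0.025·533 = 57.475.
ΔQ = 1452.4 − 533 = 919.4; wedge = 172.4 − 57.475 = 114.925.
Welfare loss = ½ × 919.4 × 114.925 = $52831.02.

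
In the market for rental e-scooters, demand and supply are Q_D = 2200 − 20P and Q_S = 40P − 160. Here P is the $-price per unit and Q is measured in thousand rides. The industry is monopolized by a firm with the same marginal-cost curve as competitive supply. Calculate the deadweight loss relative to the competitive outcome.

$11985.07 thousand

In inverse form: demand P = 110 − 0.05Q, supply P = 4 + 0.025Q.
Competitive equilibrium: 110 − 0.05Q = 4 + 0.025Q → Q* = 1413.3333, P* = 39.3333.
Marginal revenue: MR = 110 − 0.1Q. Set MR = MC: 110 − 0.1Q = 4 + 0.025Q → Q_m = 848.
Price P_m = 110 − 0.05·848 = 67.6; MC(Q_m) = 4 + 0.025·848 = 25.2.
Competitive Q* = 1413.3333, so ΔQ = 565.3333; wedge = 67.6 − 25.2 = 42.4.
The triangle = ½ × 565.3333 × 42.4 = $11985.07 thousand.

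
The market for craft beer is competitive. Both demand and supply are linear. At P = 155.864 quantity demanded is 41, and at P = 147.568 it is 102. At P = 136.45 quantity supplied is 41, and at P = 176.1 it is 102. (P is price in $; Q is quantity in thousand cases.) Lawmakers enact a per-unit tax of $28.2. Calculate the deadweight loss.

Demand slope = (147.568 − 155.864)/(102 − 41) = −0.136, so P = 161.44 − 0.136Q.
Supply slope = (176.1 − 136.45)/(102 − 41) = 0.65, so P = 109.8 + 0.65Q.
Competitive equilibrium: 161.44 − 0.136Q = 109.8 + 0.65Q → Q* = 65.6997, P* = 152.5048.
With the tax, the buyer price exceeds the seller price by 28.2: (161.44 − 0.136Q) − (109.8 + 0.65Q) = 28.2 → Q' = 29.8219.
ΔQ = 65.6997 − 29.8219 = 35.8778; the wedge equals the tax, 28.2.
Welfare loss = ½ × 35.8778 × 28.2 = $505.88 thousand.

$505.88 thousand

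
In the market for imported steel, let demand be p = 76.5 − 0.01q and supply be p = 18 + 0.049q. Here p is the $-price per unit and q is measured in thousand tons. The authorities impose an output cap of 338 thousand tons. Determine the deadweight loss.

$12599.32 thousand

Competitive equilibrium: 76.5 − 0.01q = 18 + 0.049q → q* = 991.5254, p* = 66.5847.
At q = 338: demand price = 76.5 − 0.01·338 = 73.12; supply price = 18 + 0.049·338 = 34.562.
Δq = 991.5254 − 338 = 653.5254; wedge = 73.12 − 34.562 = 38.558.
DWL = ½ × 653.5254 × 38.558 = $12599.32 thousand.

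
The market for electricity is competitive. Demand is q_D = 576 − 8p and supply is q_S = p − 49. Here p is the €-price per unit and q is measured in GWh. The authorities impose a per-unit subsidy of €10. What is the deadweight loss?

In inverse form: demand p = 72 − 0.125q, supply p = 49 + q.
Competitive equilibrium: 72 − 0.125q = 49 + q → q* = 20.4444, p* = 69.4444.
The subsidy lowers effective supply by 10: p = 39 + q.
New quantity: 72 − 0.125q = 39 + q → q' = 29.3333.
Overproduction Δq = 29.3333 − 20.4444 = 8.8889; wedge = subsidy = 10.
The triangle = ½ × 8.8889 × 10 = €44.44.

€44.44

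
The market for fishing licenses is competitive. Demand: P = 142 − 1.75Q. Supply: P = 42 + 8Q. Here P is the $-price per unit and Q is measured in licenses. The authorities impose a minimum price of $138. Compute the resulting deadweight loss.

$309.72

Competitive equilibrium: 142 − 1.75Q = 42 + 8Q → Q* = 10.2564, P* = 124.0513.
At the floor P = 138, quantity demanded = (142 − 138)/1.75 = 2.2857.
Sellers' marginal cost at Q' = 2.2857: 42 + 8·2.2857 = 60.2856.
ΔQ = 10.2564 − 2.2857 = 7.9707; wedge = 138 − 60.2856 = 77.7144.
Welfare loss = ½ × 7.9707 × 77.7144 = $309.72.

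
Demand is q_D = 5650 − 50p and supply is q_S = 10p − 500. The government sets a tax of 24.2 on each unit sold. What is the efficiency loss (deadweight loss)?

2440.17

In inverse form: demand p = 113 − 0.02q, supply p = 50 + 0.1q.
Competitive equilibrium: 113 − 0.02q = 50 + 0.1q → q* = 525, p* = 102.5.
With the tax, the buyer price exceeds the seller price by 24.2: (113 − 0.02q) − (50 + 0.1q) = 24.2 → q' = 323.3333.
Δq = 525 − 323.3333 = 201.6667; the wedge equals the tax, 24.2.
Deadweight loss = ½ × 201.6667 × 24.2 = 2440.17.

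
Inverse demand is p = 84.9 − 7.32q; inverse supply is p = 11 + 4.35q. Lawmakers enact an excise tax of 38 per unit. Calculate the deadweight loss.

61.87

Competitive equilibrium: 84.9 − 7.32q = 11 + 4.35q → q* = 6.3325, p* = 38.5463.
With the tax, the buyer price exceeds the seller price by 38: (84.9 − 7.32q) − (11 + 4.35q) = 38 → q' = 3.0763.
Δq = 6.3325 − 3.0763 = 3.2562; the wedge equals the tax, 38.
The triangle = ½ × 3.2562 × 38 = 61.87.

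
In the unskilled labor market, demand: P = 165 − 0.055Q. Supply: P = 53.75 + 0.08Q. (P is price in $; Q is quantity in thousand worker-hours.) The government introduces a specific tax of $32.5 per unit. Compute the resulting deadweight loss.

$3912.04 thousand

Competitive equilibrium: 165 − 0.055Q = 53.75 + 0.08Q → Q* = 824.0741, P* = 119.6759.
With the tax, the buyer price exceeds the seller price by 32.5: (165 − 0.055Q) − (53.75 + 0.08Q) = 32.5 → Q' = 583.3333.
ΔQ = 824.0741 − 583.3333 = 240.7408; the wedge equals the tax, 32.5.
Deadweight loss = ½ × 240.7408 × 32.5 = $3912.04 thousand.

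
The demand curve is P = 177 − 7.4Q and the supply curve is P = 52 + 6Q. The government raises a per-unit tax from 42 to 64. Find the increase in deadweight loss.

Competitive equilibrium: 177 − 7.4Q = 52 + 6Q → Q* = 9.3284, P* = 107.9701.
For a per-unit tax t: ΔQ = t/13.4, so DWL = ½·t·(t/13.4) = t²/26.8.
At t = 42: DWL = 65.8209. At t = 64: DWL = 152.8358.
Increase = 152.8358 − 65.8209 = 87.01.

87.01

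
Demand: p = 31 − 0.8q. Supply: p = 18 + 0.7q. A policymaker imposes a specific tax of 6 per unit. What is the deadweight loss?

Competitive equilibrium: 31 − 0.8q = 18 + 0.7q → q* = 8.6667, p* = 24.0667.
With the tax, the buyer price exceeds the seller price by 6: (31 − 0.8q) − (18 + 0.7q) = 6 → q' = 4.6667.
Δq = 8.6667 − 4.6667 = 4; the wedge equals the tax, 6.
The triangle = ½ × 4 × 6 = 12.

12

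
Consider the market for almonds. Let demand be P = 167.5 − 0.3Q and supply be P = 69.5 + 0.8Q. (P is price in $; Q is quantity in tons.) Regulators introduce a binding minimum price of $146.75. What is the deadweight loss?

$218.34

Competitive equilibrium: 167.5 − 0.3Q = 69.5 + 0.8Q → Q* = 89.0909, P* = 140.7727.
At the floor P = 146.75, quantity demanded = (167.5 − 146.75)/0.3 = 69.1667.
Sellers' marginal cost at Q' = 69.1667: 69.5 + 0.8·69.1667 = 124.8334.
ΔQ = 89.0909 − 69.1667 = 19.9242; wedge = 146.75 − 124.8334 = 21.9166.
Welfare loss = ½ × 19.9242 × 21.9166 = $218.34.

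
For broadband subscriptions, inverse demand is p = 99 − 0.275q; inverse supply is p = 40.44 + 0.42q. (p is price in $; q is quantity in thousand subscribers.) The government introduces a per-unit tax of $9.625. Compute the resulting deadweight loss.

$66.65 thousand

Competitive equilibrium: 99 − 0.275q = 40.44 + 0.42q → q* = 84.259, p* = 75.8288.
With the tax, the buyer price exceeds the seller price by 9.625: (99 − 0.275q) − (40.44 + 0.42q) = 9.625 → q' = 70.4101.
Δq = 84.259 − 70.4101 = 13.8489; the wedge equals the tax, 9.625.
Welfare loss = ½ × 13.8489 × 9.625 = $66.65 thousand.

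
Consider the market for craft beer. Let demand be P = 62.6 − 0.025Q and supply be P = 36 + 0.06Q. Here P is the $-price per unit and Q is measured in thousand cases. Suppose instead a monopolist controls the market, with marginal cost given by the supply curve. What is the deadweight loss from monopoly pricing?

$214.99 thousand

Competitive equilibrium: 62.6 − 0.025Q = 36 + 0.06Q → Q* = 312.94118, P* = 54.77647.
Marginal revenue: MR = 62.6 − 0.05Q. Set MR = MC: 62.6 − 0.05Q = 36 + 0.06Q → Q_m = 241.81818.
Price P_m = 62.6 − 0.025·241.81818 = 56.55455; MC(Q_m) = 36 + 0.06·241.81818 = 50.50909.
Competitive Q* = 312.94118, so ΔQ = 71.123; wedge = 56.55455 − 50.50909 = 6.04546.
Welfare loss = ½ × 71.123 × 6.04546 = $214.99 thousand.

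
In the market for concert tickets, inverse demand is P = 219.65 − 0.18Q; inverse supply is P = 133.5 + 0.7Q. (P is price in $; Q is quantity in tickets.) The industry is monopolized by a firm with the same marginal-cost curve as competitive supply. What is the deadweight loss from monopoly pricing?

Competitive equilibrium: 219.65 − 0.18Q = 133.5 + 0.7Q → Q* = 97.8977, P* = 202.0284.
Marginal revenue: MR = 219.65 − 0.36Q. Set MR = MC: 219.65 − 0.36Q = 133.5 + 0.7Q → Q_m = 81.2736.
Price P_m = 219.65 − 0.18·81.2736 = 205.0208; MC(Q_m) = 133.5 + 0.7·81.2736 = 190.3915.
Competitive Q* = 97.8977, so ΔQ = 16.6241; wedge = 205.0208 − 190.3915 = 14.6293.
Deadweight loss = ½ × 16.6241 × 14.6293 = $121.60.

$121.60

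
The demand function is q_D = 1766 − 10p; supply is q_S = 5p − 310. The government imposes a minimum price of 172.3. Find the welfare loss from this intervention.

In inverse form: demand p = 176.6 − 0.1q, supply p = 62 + 0.2q.
Competitive equilibrium: 176.6 − 0.1q = 62 + 0.2q → q* = 382, p* = 138.4.
At the floor p = 172.3, quantity demanded = (176.6 − 172.3)/0.1 = 43.
Sellers' marginal cost at q' = 43: 62 + 0.2·43 = 70.6.
Δq = 382 − 43 = 339; wedge = 172.3 − 70.6 = 101.7.
Welfare loss = ½ × 339 × 101.7 = 17238.15.

17238.15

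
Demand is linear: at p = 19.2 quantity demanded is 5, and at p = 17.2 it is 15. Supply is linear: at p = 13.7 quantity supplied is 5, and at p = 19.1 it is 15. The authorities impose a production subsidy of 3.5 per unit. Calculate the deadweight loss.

Demand slope = (17.2 − 19.2)/(15 − 5) = −0.2, so p = 20.2 − 0.2q.
Supply slope = (19.1 − 13.7)/(15 − 5) = 0.54, so p = 11 + 0.54q.
Competitive equilibrium: 20.2 − 0.2q = 11 + 0.54q → q* = 12.4324, p* = 17.7135.
The subsidy lowers effective supply by 3.5: p = 7.5 + 0.54q.
New quantity: 20.2 − 0.2q = 7.5 + 0.54q → q' = 17.1622.
Overproduction Δq = 17.1622 − 12.4324 = 4.7298; wedge = subsidy = 3.5.
Welfare loss = ½ × 4.7298 × 3.5 = 8.28.

8.28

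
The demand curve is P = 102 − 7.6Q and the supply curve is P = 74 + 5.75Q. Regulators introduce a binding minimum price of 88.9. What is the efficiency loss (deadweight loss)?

Competitive equilibrium: 102 − 7.6Q = 74 + 5.75Q → Q* = 2.0974, P* = 86.0599.
At the floor P = 88.9, quantity demanded = (102 − 88.9)/7.6 = 1.7237.
Sellers' marginal cost at Q' = 1.7237: 74 + 5.75·1.7237 = 83.9113.
ΔQ = 2.0974 − 1.7237 = 0.3737; wedge = 88.9 − 83.9113 = 4.9887.
Deadweight loss = ½ × 0.3737 × 4.9887 = 0.93.

0.93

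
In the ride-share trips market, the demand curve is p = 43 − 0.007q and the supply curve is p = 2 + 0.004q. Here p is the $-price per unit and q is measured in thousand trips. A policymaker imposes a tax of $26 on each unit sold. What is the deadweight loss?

$30727.27 thousand

Competitive equilibrium: 43 − 0.007q = 2 + 0.004q → q* = 3727.2727, p* = 16.9091.
With the tax, the buyer price exceeds the seller price by 26: (43 − 0.007q) − (2 + 0.004q) = 26 → q' = 1363.6364.
Δq = 3727.2727 − 1363.6364 = 2363.6363; the wedge equals the tax, 26.
The triangle = ½ × 2363.6363 × 26 = $30727.27 thousand.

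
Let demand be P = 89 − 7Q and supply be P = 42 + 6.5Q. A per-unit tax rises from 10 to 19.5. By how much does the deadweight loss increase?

Competitive equilibrium: 89 − 7Q = 42 + 6.5Q → Q* = 3.4815, P* = 64.6296.
For a per-unit tax t: ΔQ = t/13.5, so DWL = ½·t·(t/13.5) = t²/27.
At t = 10: DWL = 3.704. At t = 19.5: DWL = 14.083.
Increase = 14.083 − 3.704 = 10.38.

10.38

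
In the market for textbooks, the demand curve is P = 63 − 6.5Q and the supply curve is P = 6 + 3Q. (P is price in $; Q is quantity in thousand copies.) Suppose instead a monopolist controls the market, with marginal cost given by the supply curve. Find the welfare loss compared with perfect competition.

$28.22 thousand

Competitive equilibrium: 63 − 6.5Q = 6 + 3Q → Q* = 6, P* = 24.
Marginal revenue: MR = 63 − 13Q. Set MR = MC: 63 − 13Q = 6 + 3Q → Q_m = 3.5625.
Price P_m = 63 − 6.5·3.5625 = 39.8438; MC(Q_m) = 6 + 3·3.5625 = 16.6875.
Competitive Q* = 6, so ΔQ = 2.4375; wedge = 39.8438 − 16.6875 = 23.1563.
Deadweight loss = ½ × 2.4375 × 23.1563 = $28.22 thousand.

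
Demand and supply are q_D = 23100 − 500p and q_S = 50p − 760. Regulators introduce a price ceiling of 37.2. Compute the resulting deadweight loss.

1050.91

In inverse form: demand p = 46.2 − 0.002q, supply p = 15.2 + 0.02q.
Competitive equilibrium: 46.2 − 0.002q = 15.2 + 0.02q → q* = 1409.0909, p* = 43.3818.
At the ceiling p = 37.2, quantity supplied = (37.2 − 15.2)/0.02 = 1100.
Willingness to pay at q' = 1100: 46.2 − 0.002·1100 = 44.
Δq = 1409.0909 − 1100 = 309.0909; wedge = 44 − 37.2 = 6.8.
DWL = ½ × 309.0909 × 6.8 = 1050.91.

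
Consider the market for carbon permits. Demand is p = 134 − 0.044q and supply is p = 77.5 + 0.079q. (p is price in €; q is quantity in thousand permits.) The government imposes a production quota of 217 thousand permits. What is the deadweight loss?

€3612.10 thousand

Competitive equilibrium: 134 − 0.044q = 77.5 + 0.079q → q* = 459.3496, p* = 113.7886.
At q = 217: demand price = 134 − 0.044·217 = 124.452; supply price = 77.5 + 0.079·217 = 94.643.
Δq = 459.3496 − 217 = 242.3496; wedge = 124.452 − 94.643 = 29.809.
The triangle = ½ × 242.3496 × 29.809 = €3612.10 thousand.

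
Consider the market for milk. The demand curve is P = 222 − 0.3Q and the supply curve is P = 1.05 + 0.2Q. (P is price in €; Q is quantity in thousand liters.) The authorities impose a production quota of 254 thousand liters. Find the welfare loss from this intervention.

Competitive equilibrium: 222 − 0.3Q = 1.05 + 0.2Q → Q* = 441.9, P* = 89.43.
At Q = 254: demand price = 222 − 0.3·254 = 145.8; supply price = 1.05 + 0.2·254 = 51.85.
ΔQ = 441.9 − 254 = 187.9; wedge = 145.8 − 51.85 = 93.95.
DWL = ½ × 187.9 × 93.95 = €8826.60 thousand.

€8826.60 thousand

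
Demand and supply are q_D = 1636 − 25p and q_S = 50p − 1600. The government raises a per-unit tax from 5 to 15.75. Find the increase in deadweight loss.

1858.85

In inverse form: demand p = 65.44 − 0.04q, supply p = 32 + 0.02q.
Competitive equilibrium: 65.44 − 0.04q = 32 + 0.02q → q* = 557.3333, p* = 43.1467.
For a per-unit tax t: Δq = t/0.06, so DWL = ½·t·(t/0.06) = t²/0.12.
At t = 5: DWL = 208.3333. At t = 15.75: DWL = 2067.1875.
Increase = 2067.1875 − 208.3333 = 1858.85.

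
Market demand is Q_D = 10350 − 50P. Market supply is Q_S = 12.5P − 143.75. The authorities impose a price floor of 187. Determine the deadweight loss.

In inverse form: demand P = 207 − 0.02Q, supply P = 11.5 + 0.08Q.
Competitive equilibrium: 207 − 0.02Q = 11.5 + 0.08Q → Q* = 1955, P* = 167.9.
At the floor P = 187, quantity demanded = (207 − 187)/0.02 = 1000.
Sellers' marginal cost at Q' = 1000: 11.5 + 0.08·1000 = 91.5.
ΔQ = 1955 − 1000 = 955; wedge = 187 − 91.5 = 95.5.
DWL = ½ × 955 × 95.5 = 45601.25.

45601.25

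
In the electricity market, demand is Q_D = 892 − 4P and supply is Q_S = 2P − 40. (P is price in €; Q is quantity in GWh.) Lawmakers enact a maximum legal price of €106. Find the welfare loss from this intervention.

In inverse form: demand P = 223 − 0.25Q, supply P = 20 + 0.5Q.
Competitive equilibrium: 223 − 0.25Q = 20 + 0.5Q → Q* = 270.6667, P* = 155.3333.
At the ceiling P = 106, quantity supplied = (106 − 20)/0.5 = 172.
Willingness to pay at Q' = 172: 223 − 0.25·172 = 180.
ΔQ = 270.6667 − 172 = 98.6667; wedge = 180 − 106 = 74.
Welfare loss = ½ × 98.6667 × 74 = €3650.67.

€3650.67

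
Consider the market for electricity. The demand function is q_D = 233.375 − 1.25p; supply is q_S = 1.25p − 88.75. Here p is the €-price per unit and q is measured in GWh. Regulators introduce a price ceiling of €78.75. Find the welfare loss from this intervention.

€3137.51

In inverse form: demand p = 186.7 − 0.8q, supply p = 71 + 0.8q.
Competitive equilibrium: 186.7 − 0.8q = 71 + 0.8q → q* = 72.3125, p* = 128.85.
At the ceiling p = 78.75, quantity supplied = (78.75 − 71)/0.8 = 9.6875.
Willingness to pay at q' = 9.6875: 186.7 − 0.8·9.6875 = 178.95.
Δq = 72.3125 − 9.6875 = 62.625; wedge = 178.95 − 78.75 = 100.2.
Welfare loss = ½ × 62.625 × 100.2 = €3137.51.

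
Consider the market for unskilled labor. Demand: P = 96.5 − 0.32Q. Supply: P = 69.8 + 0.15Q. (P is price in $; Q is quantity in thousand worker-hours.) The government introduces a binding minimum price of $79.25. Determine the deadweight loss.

Competitive equilibrium: 96.5 − 0.32Q = 69.8 + 0.15Q → Q* = 56.8085, P* = 78.3213.
At the floor P = 79.25, quantity demanded = (96.5 − 79.25)/0.32 = 53.9063.
Sellers' marginal cost at Q' = 53.9063: 69.8 + 0.15·53.9063 = 77.8859.
ΔQ = 56.8085 − 53.9063 = 2.9022; wedge = 79.25 − 77.8859 = 1.3641.
The triangle = ½ × 2.9022 × 1.3641 = $1.98 thousand.

$1.98 thousand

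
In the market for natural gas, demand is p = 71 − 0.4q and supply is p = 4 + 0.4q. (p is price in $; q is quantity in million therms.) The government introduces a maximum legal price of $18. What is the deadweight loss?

$950.625 million

Competitive equilibrium: 71 − 0.4q = 4 + 0.4q → q* = 83.75, p* = 37.5.
At the ceiling p = 18, quantity supplied = (18 − 4)/0.4 = 35.
Willingness to pay at q' = 35: 71 − 0.4·35 = 57.
Δq = 83.75 − 35 = 48.75; wedge = 57 − 18 = 39.
Welfare loss = ½ × 48.75 × 39 = $950.625 million.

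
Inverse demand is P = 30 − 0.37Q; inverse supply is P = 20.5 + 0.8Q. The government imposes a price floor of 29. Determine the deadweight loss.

Competitive equilibrium: 30 − 0.37Q = 20.5 + 0.8Q → Q* = 8.1197, P* = 26.9957.
At the floor P = 29, quantity demanded = (30 − 29)/0.37 = 2.7027.
Sellers' marginal cost at Q' = 2.7027: 20.5 + 0.8·2.7027 = 22.6622.
ΔQ = 8.1197 − 2.7027 = 5.417; wedge = 29 − 22.6622 = 6.3378.
DWL = ½ × 5.417 × 6.3378 = 17.17.

17.17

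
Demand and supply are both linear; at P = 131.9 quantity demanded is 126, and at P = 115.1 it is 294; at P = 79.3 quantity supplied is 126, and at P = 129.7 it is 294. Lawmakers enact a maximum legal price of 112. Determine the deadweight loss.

Demand slope = (115.1 − 131.9)/(294 − 126) = −0.1, so P = 144.5 − 0.1Q.
Supply slope = (129.7 − 79.3)/(294 − 126) = 0.3, so P = 41.5 + 0.3Q.
Competitive equilibrium: 144.5 − 0.1Q = 41.5 + 0.3Q → Q* = 257.5, P* = 118.75.
At the ceiling P = 112, quantity supplied = (112 − 41.5)/0.3 = 235.
Willingness to pay at Q' = 235: 144.5 − 0.1·235 = 121.
ΔQ = 257.5 − 235 = 22.5; wedge = 121 − 112 = 9.
Deadweight loss = ½ × 22.5 × 9 = 101.25.

101.25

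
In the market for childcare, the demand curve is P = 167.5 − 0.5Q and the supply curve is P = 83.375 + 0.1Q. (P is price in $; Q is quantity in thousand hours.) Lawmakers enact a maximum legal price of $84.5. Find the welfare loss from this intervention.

Competitive equilibrium: 167.5 − 0.5Q = 83.375 + 0.1Q → Q* = 140.20833, P* = 97.39583.
At the ceiling P = 84.5, quantity supplied = (84.5 − 83.375)/0.1 = 11.25.
Willingness to pay at Q' = 11.25: 167.5 − 0.5·11.25 = 161.875.
ΔQ = 140.20833 − 11.25 = 128.95833; wedge = 161.875 − 84.5 = 77.375.
Deadweight loss = ½ × 128.95833 × 77.375 = $4989.08 thousand.

$4989.08 thousand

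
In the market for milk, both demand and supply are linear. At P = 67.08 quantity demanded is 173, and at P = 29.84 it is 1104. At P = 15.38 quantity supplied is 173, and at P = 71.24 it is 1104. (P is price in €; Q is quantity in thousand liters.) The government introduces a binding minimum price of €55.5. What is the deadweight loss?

Demand slope = (29.84 − 67.08)/(1104 − 173) = −0.04, so P = 74 − 0.04Q.
Supply slope = (71.24 − 15.38)/(1104 − 173) = 0.06, so P = 5 + 0.06Q.
Competitive equilibrium: 74 − 0.04Q = 5 + 0.06Q → Q* = 690, P* = 46.4.
At the floor P = 55.5, quantity demanded = (74 − 55.5)/0.04 = 462.5.
Sellers' marginal cost at Q' = 462.5: 5 + 0.06·462.5 = 32.75.
ΔQ = 690 − 462.5 = 227.5; wedge = 55.5 − 32.75 = 22.75.
DWL = ½ × 227.5 × 22.75 = €2587.81 thousand.

€2587.81 thousand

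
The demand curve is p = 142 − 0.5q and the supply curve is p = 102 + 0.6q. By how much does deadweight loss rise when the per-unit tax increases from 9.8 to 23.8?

Competitive equilibrium: 142 − 0.5q = 102 + 0.6q → q* = 36.3636, p* = 123.8182.
For a per-unit tax t: Δq = t/1.1, so DWL = ½·t·(t/1.1) = t²/2.2.
At t = 9.8: DWL = 43.655. At t = 23.8: DWL = 257.473.
Increase = 257.473 − 43.655 = 213.82.

213.82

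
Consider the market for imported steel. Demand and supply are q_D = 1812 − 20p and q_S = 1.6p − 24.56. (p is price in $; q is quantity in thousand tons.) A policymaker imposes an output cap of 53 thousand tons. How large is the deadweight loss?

$1154.28 thousand

In inverse form: demand p = 90.6 − 0.05q, supply p = 15.35 + 0.625q.
Competitive equilibrium: 90.6 − 0.05q = 15.35 + 0.625q → q* = 111.4815, p* = 85.0259.
At q = 53: demand price = 90.6 − 0.05·53 = 87.95; supply price = 15.35 + 0.625·53 = 48.475.
Δq = 111.4815 − 53 = 58.4815; wedge = 87.95 − 48.475 = 39.475.
The triangle = ½ × 58.4815 × 39.475 = $1154.28 thousand.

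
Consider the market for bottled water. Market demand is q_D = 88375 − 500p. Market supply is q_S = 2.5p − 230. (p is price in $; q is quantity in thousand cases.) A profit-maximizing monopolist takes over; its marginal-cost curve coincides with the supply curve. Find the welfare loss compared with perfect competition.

$0.22 thousand

In inverse form: demand p = 176.75 − 0.002q, supply p = 92 + 0.4q.
Competitive equilibrium: 176.75 − 0.002q = 92 + 0.4q → q* = 210.8209, p* = 176.3284.
Marginal revenue: MR = 176.75 − 0.004q. Set MR = MC: 176.75 − 0.004q = 92 + 0.4q → q_m = 209.7772.
Price p_m = 176.75 − 0.002·209.7772 = 176.3304; MC(q_m) = 92 + 0.4·209.7772 = 175.9109.
Competitive q* = 210.8209, so Δq = 1.0437; wedge = 176.3304 − 175.9109 = 0.4195.
The triangle = ½ × 1.0437 × 0.4195 = $0.22 thousand.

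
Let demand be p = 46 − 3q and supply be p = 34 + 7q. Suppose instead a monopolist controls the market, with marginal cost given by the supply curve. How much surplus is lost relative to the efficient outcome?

0.38

Competitive equilibrium: 46 − 3q = 34 + 7q → q* = 1.2, p* = 42.4.
Marginal revenue: MR = 46 − 6q. Set MR = MC: 46 − 6q = 34 + 7q → q_m = 0.9231.
Price p_m = 46 − 3·0.9231 = 43.2307; MC(q_m) = 34 + 7·0.9231 = 40.4617.
Competitive q* = 1.2, so Δq = 0.2769; wedge = 43.2307 − 40.4617 = 2.769.
Welfare loss = ½ × 0.2769 × 2.769 = 0.38.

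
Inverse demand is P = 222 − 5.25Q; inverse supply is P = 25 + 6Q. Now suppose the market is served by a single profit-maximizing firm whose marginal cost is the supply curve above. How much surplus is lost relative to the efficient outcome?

174.62

Competitive equilibrium: 222 − 5.25Q = 25 + 6Q → Q* = 17.5111, P* = 130.0667.
Marginal revenue: MR = 222 − 10.5Q. Set MR = MC: 222 − 10.5Q = 25 + 6Q → Q_m = 11.9394.
Price P_m = 222 − 5.25·11.9394 = 159.3182; MC(Q_m) = 25 + 6·11.9394 = 96.6364.
Competitive Q* = 17.5111, so ΔQ = 5.5717; wedge = 159.3182 − 96.6364 = 62.6818.
The triangle = ½ × 5.5717 × 62.6818 = 174.62.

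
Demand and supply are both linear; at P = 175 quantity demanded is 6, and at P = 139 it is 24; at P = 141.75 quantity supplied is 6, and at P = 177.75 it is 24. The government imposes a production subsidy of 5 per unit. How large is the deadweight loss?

Demand slope = (139 − 175)/(24 − 6) = −2, so P = 187 − 2Q.
Supply slope = (177.75 − 141.75)/(24 − 6) = 2, so P = 129.75 + 2Q.
Competitive equilibrium: 187 − 2Q = 129.75 + 2Q → Q* = 14.3125, P* = 158.375.
The subsidy lowers effective supply by 5: P = 124.75 + 2Q.
New quantity: 187 − 2Q = 124.75 + 2Q → Q' = 15.5625.
Overproduction ΔQ = 15.5625 − 14.3125 = 1.25; wedge = subsidy = 5.
The triangle = ½ × 1.25 × 5 = 3.125.

3.125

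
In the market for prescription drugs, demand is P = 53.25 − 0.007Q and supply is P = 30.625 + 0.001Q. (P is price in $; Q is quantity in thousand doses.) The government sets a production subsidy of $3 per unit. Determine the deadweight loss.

$562.50 thousand

Competitive equilibrium: 53.25 − 0.007Q = 30.625 + 0.001Q → Q* = 2828.125, P* = 33.4531.
The subsidy lowers effective supply by 3: P = 27.625 + 0.001Q.
New quantity: 53.25 − 0.007Q = 27.625 + 0.001Q → Q' = 3203.125.
Overproduction ΔQ = 3203.125 − 2828.125 = 375; wedge = subsidy = 3.
Welfare loss = ½ × 375 × 3 = $562.50 thousand.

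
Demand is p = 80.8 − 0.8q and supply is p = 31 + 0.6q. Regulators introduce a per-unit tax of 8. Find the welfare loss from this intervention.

Competitive equilibrium: 80.8 − 0.8q = 31 + 0.6q → q* = 35.5714, p* = 52.3429.
With the tax, the buyer price exceeds the seller price by 8: (80.8 − 0.8q) − (31 + 0.6q) = 8 → q' = 29.8571.
Δq = 35.5714 − 29.8571 = 5.7143; the wedge equals the tax, 8.
The triangle = ½ × 5.7143 × 8 = 22.86.

22.86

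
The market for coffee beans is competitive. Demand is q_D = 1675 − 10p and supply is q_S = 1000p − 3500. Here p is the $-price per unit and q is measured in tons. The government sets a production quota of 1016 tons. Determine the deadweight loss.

In inverse form: demand p = 167.5 − 0.1q, supply p = 3.5 + 0.001q.
Competitive equilibrium: 167.5 − 0.1q = 3.5 + 0.001q → q* = 1623.7624, p* = 5.1238.
At q = 1016: demand price = 167.5 − 0.1·1016 = 65.9; supply price = 3.5 + 0.001·1016 = 4.516.
Δq = 1623.7624 − 1016 = 607.7624; wedge = 65.9 − 4.516 = 61.384.
Deadweight loss = ½ × 607.7624 × 61.384 = $18653.44.

$18653.44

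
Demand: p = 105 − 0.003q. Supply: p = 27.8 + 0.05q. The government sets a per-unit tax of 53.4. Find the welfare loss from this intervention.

Competitive equilibrium: 105 − 0.003q = 27.8 + 0.05q → q* = 1456.6038, p* = 100.6302.
With the tax, the buyer price exceeds the seller price by 53.4: (105 − 0.003q) − (27.8 + 0.05q) = 53.4 → q' = 449.0566.
Δq = 1456.6038 − 449.0566 = 1007.5472; the wedge equals the tax, 53.4.
The triangle = ½ × 1007.5472 × 53.4 = 26901.51.

26901.51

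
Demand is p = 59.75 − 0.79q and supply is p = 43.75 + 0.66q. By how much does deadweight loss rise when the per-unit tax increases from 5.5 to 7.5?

8.97

Competitive equilibrium: 59.75 − 0.79q = 43.75 + 0.66q → q* = 11.0345, p* = 51.0328.
For a per-unit tax t: Δq = t/1.45, so DWL = ½·t·(t/1.45) = t²/2.9.
At t = 5.5: DWL = 10.431. At t = 7.5: DWL = 19.397.
Increase = 19.397 − 10.431 = 8.97.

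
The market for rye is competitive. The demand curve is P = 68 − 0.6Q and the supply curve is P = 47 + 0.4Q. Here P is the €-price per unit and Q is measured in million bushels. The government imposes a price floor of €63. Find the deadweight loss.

€80.22 million

Competitive equilibrium: 68 − 0.6Q = 47 + 0.4Q → Q* = 21, P* = 55.4.
At the floor P = 63, quantity demanded = (68 − 63)/0.6 = 8.3333.
Sellers' marginal cost at Q' = 8.3333: 47 + 0.4·8.3333 = 50.3333.
ΔQ = 21 − 8.3333 = 12.6667; wedge = 63 − 50.3333 = 12.6667.
Welfare loss = ½ × 12.6667 × 12.6667 = €80.22 million.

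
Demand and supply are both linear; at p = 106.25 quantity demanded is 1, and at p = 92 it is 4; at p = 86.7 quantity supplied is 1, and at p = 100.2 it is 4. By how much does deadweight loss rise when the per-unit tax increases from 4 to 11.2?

Demand slope = (92 − 106.25)/(4 − 1) = −4.75, so p = 111 − 4.75q.
Supply slope = (100.2 − 86.7)/(4 − 1) = 4.5, so p = 82.2 + 4.5q.
Competitive equilibrium: 111 − 4.75q = 82.2 + 4.5q → q* = 3.1135, p* = 96.2108.
For a per-unit tax t: Δq = t/9.25, so DWL = ½·t·(t/9.25) = t²/18.5.
At t = 4: DWL = 0.865. At t = 11.2: DWL = 6.781.
Increase = 6.781 − 0.865 = 5.92.

5.92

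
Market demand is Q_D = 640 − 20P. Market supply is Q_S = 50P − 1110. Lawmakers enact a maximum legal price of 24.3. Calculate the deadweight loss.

42.875

In inverse form: demand P = 32 − 0.05Q, supply P = 22.2 + 0.02Q.
Competitive equilibrium: 32 − 0.05Q = 22.2 + 0.02Q → Q* = 140, P* = 25.
At the ceiling P = 24.3, quantity supplied = (24.3 − 22.2)/0.02 = 105.
Willingness to pay at Q' = 105: 32 − 0.05·105 = 26.75.
ΔQ = 140 − 105 = 35; wedge = 26.75 − 24.3 = 2.45.
DWL = ½ × 35 × 2.45 = 42.875.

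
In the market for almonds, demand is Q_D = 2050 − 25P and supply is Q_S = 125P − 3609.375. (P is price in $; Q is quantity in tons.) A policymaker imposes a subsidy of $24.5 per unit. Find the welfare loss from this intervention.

In inverse form: demand P = 82 − 0.04Q, supply P = 28.875 + 0.008Q.
Competitive equilibrium: 82 − 0.04Q = 28.875 + 0.008Q → Q* = 1106.7708, P* = 37.7292.
The subsidy lowers effective supply by 24.5: P = 4.375 + 0.008Q.
New quantity: 82 − 0.04Q = 4.375 + 0.008Q → Q' = 1617.1875.
Overproduction ΔQ = 1617.1875 − 1106.7708 = 510.4167; wedge = subsidy = 24.5.
DWL = ½ × 510.4167 × 24.5 = $6252.60.

$6252.60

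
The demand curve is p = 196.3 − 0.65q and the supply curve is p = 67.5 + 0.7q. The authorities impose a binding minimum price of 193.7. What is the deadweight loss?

Competitive equilibrium: 196.3 − 0.65q = 67.5 + 0.7q → q* = 95.4074, p* = 134.2852.
At the floor p = 193.7, quantity demanded = (196.3 − 193.7)/0.65 = 4.
Sellers' marginal cost at q' = 4: 67.5 + 0.7·4 = 70.3.
Δq = 95.4074 − 4 = 91.4074; wedge = 193.7 − 70.3 = 123.4.
Deadweight loss = ½ × 91.4074 × 123.4 = 5639.84.

5639.84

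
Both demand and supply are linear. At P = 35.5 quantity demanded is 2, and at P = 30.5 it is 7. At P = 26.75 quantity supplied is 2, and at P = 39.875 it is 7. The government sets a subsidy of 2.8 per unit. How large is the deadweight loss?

1.08

Demand slope = (30.5 − 35.5)/(7 − 2) = −1, so P = 37.5 − Q.
Supply slope = (39.875 − 26.75)/(7 − 2) = 2.625, so P = 21.5 + 2.625Q.
Competitive equilibrium: 37.5 − Q = 21.5 + 2.625Q → Q* = 4.4138, P* = 33.0862.
The subsidy lowers effective supply by 2.8: P = 18.7 + 2.625Q.
New quantity: 37.5 − Q = 18.7 + 2.625Q → Q' = 5.1862.
Overproduction ΔQ = 5.1862 − 4.4138 = 0.7724; wedge = subsidy = 2.8.
Welfare loss = ½ × 0.7724 × 2.8 = 1.08.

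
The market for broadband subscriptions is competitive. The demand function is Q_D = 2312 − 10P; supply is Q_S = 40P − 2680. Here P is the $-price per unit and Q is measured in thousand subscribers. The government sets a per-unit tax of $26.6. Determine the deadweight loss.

$2830.24 thousand

In inverse form: demand P = 231.2 − 0.1Q, supply P = 67 + 0.025Q.
Competitive equilibrium: 231.2 − 0.1Q = 67 + 0.025Q → Q* = 1313.6, P* = 99.84.
With the tax, the buyer price exceeds the seller price by 26.6: (231.2 − 0.1Q) − (67 + 0.025Q) = 26.6 → Q' = 1100.8.
ΔQ = 1313.6 − 1100.8 = 212.8; the wedge equals the tax, 26.6.
The triangle = ½ × 212.8 × 26.6 = $2830.24 thousand.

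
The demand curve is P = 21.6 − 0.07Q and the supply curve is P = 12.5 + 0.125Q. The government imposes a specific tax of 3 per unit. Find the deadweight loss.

Competitive equilibrium: 21.6 − 0.07Q = 12.5 + 0.125Q → Q* = 46.6667, P* = 18.3333.
With the tax, the buyer price exceeds the seller price by 3: (21.6 − 0.07Q) − (12.5 + 0.125Q) = 3 → Q' = 31.2821.
ΔQ = 46.6667 − 31.2821 = 15.3846; the wedge equals the tax, 3.
Deadweight loss = ½ × 15.3846 × 3 = 23.08.

23.08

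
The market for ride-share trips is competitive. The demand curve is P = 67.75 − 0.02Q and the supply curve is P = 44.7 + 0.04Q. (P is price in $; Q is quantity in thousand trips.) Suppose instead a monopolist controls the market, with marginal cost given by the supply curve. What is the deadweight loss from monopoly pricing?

Competitive equilibrium: 67.75 − 0.02Q = 44.7 + 0.04Q → Q* = 384.1667, P* = 60.0667.
Marginal revenue: MR = 67.75 − 0.04Q. Set MR = MC: 67.75 − 0.04Q = 44.7 + 0.04Q → Q_m = 288.125.
Price P_m = 67.75 − 0.02·288.125 = 61.9875; MC(Q_m) = 44.7 + 0.04·288.125 = 56.225.
Competitive Q* = 384.1667, so ΔQ = 96.0417; wedge = 61.9875 − 56.225 = 5.7625.
Welfare loss = ½ × 96.0417 × 5.7625 = $276.72 thousand.

$276.72 thousand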